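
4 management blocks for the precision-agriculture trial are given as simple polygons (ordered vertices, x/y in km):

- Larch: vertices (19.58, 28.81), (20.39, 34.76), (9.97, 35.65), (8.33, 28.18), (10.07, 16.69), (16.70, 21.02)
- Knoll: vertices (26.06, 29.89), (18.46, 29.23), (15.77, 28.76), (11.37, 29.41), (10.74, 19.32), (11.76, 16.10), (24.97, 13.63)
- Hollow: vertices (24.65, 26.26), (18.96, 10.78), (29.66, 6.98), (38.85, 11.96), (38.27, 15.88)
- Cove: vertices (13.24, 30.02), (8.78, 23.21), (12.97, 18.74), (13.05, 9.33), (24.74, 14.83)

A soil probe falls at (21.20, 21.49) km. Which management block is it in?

Knoll

Cast a ray rightward from (21.20, 21.49). For each polygon, the edges (by vertex number in listed order) whose endpoints lie on opposite sides of y = 21.49, where each meets that height, and whether that is right or left of the point:
Larch: 4–5 at x≈9.343 (left), 6–1 at x≈16.874 (left) → 0 crossings.
Knoll: 4–5 at x≈10.875 (left), 7–1 at x≈25.497 (right) → 1 crossing.
Hollow: 1–2 at x≈22.897 (right), 5–1 at x≈30.909 (right) → 2 crossings.
Cove: 2–3 at x≈10.392 (left), 5–1 at x≈19.698 (left) → 0 crossings.
Only Knoll has an odd count, so the point is inside Knoll.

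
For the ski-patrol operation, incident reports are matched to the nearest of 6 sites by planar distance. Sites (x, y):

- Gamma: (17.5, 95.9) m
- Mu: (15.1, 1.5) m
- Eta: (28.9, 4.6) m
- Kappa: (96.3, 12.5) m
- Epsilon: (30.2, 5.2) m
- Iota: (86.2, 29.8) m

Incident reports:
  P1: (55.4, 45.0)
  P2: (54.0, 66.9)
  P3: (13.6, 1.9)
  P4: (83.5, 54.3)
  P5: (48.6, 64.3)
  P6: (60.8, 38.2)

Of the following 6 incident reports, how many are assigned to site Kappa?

0

P1 → Iota
P2 → Gamma
P3 → Mu
P4 → Iota
P5 → Gamma
P6 → Iota
0 of the 6 go to Kappa.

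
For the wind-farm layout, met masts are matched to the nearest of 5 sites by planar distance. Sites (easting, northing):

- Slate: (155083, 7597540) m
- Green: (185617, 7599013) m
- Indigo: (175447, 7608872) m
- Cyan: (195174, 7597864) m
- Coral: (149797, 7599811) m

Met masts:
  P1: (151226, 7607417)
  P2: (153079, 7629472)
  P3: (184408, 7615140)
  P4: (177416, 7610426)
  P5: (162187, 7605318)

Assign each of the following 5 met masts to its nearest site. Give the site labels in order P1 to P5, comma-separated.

P1 → Coral (d²=59893277.00)
P2 → Coral (d²=890546445.00)
P3 → Indigo (d²=119587345.00)
P4 → Indigo (d²=6291877.00)
P5 → Slate (d²=110964100.00)

Coral, Coral, Indigo, Indigo, Slate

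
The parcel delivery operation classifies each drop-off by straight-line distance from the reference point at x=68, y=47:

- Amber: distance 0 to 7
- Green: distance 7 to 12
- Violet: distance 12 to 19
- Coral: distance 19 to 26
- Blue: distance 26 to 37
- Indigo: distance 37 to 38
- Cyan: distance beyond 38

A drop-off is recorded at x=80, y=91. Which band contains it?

Distance = √((80−68)² + (91−47)²) = √(144.000 + 1936.000) = 45.607.
38 ≤ 45.607 < ∞ → Cyan.

Cyan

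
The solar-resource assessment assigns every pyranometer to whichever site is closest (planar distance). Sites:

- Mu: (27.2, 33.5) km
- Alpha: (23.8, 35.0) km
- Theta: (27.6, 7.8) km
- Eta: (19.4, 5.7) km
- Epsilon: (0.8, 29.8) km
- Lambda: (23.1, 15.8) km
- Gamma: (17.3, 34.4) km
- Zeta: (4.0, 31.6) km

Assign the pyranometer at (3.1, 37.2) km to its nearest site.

Squared distances to each site:
Mu: 594.500; Alpha: 433.330; Theta: 1464.610; Eta: 1257.940; Epsilon: 60.050; Lambda: 857.960; Gamma: 209.480; Zeta: 32.170.
Minimum at Zeta.

Zeta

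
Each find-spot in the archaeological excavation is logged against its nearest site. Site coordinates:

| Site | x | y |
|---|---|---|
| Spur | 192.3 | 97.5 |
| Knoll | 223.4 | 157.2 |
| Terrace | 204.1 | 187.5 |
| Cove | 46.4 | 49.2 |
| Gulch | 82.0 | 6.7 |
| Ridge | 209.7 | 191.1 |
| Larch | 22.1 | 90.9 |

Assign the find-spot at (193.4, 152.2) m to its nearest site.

Squared distances to each site:
Spur: 2993.300; Knoll: 925.000; Terrace: 1360.580; Cove: 32218.000; Gulch: 33580.210; Ridge: 1778.900; Larch: 33101.380.
Minimum at Knoll.

Knoll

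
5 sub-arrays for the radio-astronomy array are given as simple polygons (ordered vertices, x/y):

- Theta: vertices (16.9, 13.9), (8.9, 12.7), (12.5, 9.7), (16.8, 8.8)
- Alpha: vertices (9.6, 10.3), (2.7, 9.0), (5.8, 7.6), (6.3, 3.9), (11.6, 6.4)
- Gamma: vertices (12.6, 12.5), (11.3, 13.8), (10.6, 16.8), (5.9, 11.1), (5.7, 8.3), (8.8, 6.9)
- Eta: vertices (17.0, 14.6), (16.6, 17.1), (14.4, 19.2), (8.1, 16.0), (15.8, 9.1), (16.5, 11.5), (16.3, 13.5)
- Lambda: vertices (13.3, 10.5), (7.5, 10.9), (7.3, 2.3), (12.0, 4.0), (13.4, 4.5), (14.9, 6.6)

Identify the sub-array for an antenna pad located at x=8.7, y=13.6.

Gamma

Cast a ray rightward from (8.7, 13.6). For each polygon, the edges (by vertex number in listed order) whose endpoints lie on opposite sides of y = 13.6, where each meets that height, and whether that is right or left of the point:
Theta: 1–2 at x≈14.90 (right), 4–1 at x≈16.89 (right) → 2 crossings.
Alpha: no edge straddles that height → 0 crossings.
Gamma: 1–2 at x≈11.50 (right), 3–4 at x≈7.96 (left) → 1 crossing.
Eta: 4–5 at x≈10.78 (right), 7–1 at x≈16.36 (right) → 2 crossings.
Lambda: no edge straddles that height → 0 crossings.
Only Gamma has an odd count, so the point is inside Gamma.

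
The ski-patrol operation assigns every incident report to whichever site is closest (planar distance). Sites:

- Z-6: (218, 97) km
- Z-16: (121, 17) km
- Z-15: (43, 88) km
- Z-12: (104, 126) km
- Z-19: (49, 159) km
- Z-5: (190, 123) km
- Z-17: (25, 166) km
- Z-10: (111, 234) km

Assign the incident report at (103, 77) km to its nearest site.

Squared distances to each site:
Z-6: 13625.000; Z-16: 3924.000; Z-15: 3721.000; Z-12: 2402.000; Z-19: 9640.000; Z-5: 9685.000; Z-17: 14005.000; Z-10: 24713.000.
Minimum at Z-12.

Z-12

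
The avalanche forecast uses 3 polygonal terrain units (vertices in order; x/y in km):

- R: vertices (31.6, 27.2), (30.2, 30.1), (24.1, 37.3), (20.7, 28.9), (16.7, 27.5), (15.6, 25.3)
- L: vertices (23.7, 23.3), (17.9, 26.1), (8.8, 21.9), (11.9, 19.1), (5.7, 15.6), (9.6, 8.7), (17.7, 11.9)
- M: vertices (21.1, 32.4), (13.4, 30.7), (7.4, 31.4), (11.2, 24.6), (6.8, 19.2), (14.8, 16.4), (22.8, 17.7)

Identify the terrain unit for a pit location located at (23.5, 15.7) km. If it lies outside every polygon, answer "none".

none

Cast a ray rightward from (23.5, 15.7). For each polygon, the edges (by vertex number in listed order) whose endpoints lie on opposite sides of y = 15.7, where each meets that height, and whether that is right or left of the point:
R: no edge straddles that height → 0 crossings.
L: 4–5 at x≈5.88 (left), 7–1 at x≈19.70 (left) → 0 crossings.
M: no edge straddles that height → 0 crossings.
All counts are even, so the point lies outside every listed polygon.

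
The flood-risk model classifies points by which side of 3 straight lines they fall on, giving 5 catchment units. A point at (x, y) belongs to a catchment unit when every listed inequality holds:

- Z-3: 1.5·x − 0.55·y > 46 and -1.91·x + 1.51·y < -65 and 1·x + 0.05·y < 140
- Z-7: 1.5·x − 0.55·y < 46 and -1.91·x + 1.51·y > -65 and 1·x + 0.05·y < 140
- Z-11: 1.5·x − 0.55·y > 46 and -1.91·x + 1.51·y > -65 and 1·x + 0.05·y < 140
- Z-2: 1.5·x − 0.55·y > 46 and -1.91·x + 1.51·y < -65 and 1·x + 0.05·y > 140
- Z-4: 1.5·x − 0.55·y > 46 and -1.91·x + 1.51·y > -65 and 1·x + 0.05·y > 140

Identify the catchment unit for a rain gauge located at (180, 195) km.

Z-4

1.5·180 − 0.55·195 = 162.750, which is > 46
-1.91·180 + 1.51·195 = -49.350, which is > -65
1·180 + 0.05·195 = 189.750, which is > 140
This sign pattern matches Z-4.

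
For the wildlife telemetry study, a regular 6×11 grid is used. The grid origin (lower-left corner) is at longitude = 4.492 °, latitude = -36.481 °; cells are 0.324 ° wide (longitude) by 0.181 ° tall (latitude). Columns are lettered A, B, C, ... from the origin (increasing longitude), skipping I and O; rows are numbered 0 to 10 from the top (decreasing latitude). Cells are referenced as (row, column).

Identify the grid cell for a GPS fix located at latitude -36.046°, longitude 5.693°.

(8, D)

Column index: ⌊(5.693 − 4.492) / 0.324⌋ = ⌊3.707⌋ = 3 → column D
Row offset from origin: ⌊(-36.046 − -36.481) / 0.181⌋ = ⌊2.403⌋ = 2 → row 8 (counted from top)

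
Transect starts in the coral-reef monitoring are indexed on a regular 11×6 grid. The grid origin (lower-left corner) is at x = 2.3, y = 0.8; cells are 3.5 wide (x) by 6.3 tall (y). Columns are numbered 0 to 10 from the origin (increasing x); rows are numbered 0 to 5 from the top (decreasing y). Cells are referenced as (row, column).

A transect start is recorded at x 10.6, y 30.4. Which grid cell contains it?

Column index: ⌊(10.6 − 2.3) / 3.5⌋ = ⌊2.371⌋ = 2
Row offset from origin: ⌊(30.4 − 0.8) / 6.3⌋ = ⌊4.698⌋ = 4 → row 1 (counted from top)

(1, 2)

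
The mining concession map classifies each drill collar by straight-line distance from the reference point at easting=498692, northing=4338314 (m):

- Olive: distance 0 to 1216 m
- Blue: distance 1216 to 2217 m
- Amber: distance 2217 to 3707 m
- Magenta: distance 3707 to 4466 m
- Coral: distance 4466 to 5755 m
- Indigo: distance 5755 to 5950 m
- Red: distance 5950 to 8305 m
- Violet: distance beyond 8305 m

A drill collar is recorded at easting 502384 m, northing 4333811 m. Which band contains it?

Distance = √((502384−498692)² + (4333811−4338314)²) = √(13630864.000 + 20277009.000) = 5823.047 m.
5755 ≤ 5823.047 < 5950 → Indigo.

Indigo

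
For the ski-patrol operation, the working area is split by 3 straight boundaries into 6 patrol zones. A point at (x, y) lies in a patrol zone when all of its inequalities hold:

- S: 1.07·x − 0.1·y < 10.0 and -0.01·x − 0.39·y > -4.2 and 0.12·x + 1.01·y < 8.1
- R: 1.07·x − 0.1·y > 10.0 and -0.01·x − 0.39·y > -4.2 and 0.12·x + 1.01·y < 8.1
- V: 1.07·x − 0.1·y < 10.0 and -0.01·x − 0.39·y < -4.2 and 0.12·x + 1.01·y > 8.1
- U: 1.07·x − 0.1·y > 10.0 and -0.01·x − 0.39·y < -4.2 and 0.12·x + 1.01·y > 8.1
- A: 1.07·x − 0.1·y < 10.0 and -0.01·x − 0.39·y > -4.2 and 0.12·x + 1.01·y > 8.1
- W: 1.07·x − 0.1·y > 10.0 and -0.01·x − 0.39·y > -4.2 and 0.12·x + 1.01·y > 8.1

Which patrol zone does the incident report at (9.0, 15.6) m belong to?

1.07·9.0 − 0.1·15.6 = 8.070, which is < 10.0
-0.01·9.0 − 0.39·15.6 = -6.174, which is < -4.2
0.12·9.0 + 1.01·15.6 = 16.836, which is > 8.1
This sign pattern matches V.

V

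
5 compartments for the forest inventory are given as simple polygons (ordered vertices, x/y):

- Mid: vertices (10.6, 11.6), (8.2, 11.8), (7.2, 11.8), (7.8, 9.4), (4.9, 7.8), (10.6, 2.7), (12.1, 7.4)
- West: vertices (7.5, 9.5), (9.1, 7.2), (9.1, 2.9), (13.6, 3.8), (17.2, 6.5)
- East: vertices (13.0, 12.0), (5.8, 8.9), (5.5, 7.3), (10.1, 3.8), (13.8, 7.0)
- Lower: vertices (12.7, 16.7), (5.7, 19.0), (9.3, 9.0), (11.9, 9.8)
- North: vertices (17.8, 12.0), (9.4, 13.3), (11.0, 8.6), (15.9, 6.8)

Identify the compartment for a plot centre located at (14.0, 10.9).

North

Cast a ray rightward from (14.0, 10.9). For each polygon, the edges (by vertex number in listed order) whose endpoints lie on opposite sides of y = 10.9, where each meets that height, and whether that is right or left of the point:
Mid: 3–4 at x≈7.42 (left), 7–1 at x≈10.85 (left) → 0 crossings.
West: no edge straddles that height → 0 crossings.
East: 1–2 at x≈10.45 (left), 5–1 at x≈13.18 (left) → 0 crossings.
Lower: 2–3 at x≈8.62 (left), 4–1 at x≈12.03 (left) → 0 crossings.
North: 2–3 at x≈10.22 (left), 4–1 at x≈17.40 (right) → 1 crossing.
Only North has an odd count, so the point is inside North.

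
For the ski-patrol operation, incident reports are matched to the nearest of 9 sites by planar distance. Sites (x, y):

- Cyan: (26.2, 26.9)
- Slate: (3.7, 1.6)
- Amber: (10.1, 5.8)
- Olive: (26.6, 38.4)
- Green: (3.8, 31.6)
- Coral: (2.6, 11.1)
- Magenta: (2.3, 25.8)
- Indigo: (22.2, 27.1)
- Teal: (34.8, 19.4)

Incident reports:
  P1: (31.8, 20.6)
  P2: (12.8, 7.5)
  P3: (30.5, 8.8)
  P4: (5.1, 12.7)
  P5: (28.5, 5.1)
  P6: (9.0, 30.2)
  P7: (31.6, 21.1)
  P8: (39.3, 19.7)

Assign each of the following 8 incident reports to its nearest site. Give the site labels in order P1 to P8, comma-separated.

Teal, Amber, Teal, Coral, Teal, Green, Teal, Teal

P1 → Teal (d²=10.44)
P2 → Amber (d²=10.18)
P3 → Teal (d²=130.85)
P4 → Coral (d²=8.81)
P5 → Teal (d²=244.18)
P6 → Green (d²=29.00)
P7 → Teal (d²=13.13)
P8 → Teal (d²=20.34)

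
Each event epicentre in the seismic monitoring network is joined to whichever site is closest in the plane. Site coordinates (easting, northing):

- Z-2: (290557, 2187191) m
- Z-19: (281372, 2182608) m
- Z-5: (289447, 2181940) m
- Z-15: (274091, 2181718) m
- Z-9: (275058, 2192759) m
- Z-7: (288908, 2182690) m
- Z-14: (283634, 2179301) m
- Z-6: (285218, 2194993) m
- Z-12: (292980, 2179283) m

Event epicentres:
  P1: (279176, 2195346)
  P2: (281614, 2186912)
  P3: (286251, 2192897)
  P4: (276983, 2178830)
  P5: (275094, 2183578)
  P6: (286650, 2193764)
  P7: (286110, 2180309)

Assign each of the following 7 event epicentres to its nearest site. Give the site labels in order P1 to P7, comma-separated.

P1 → Z-9 (d²=23650493.00)
P2 → Z-19 (d²=18582980.00)
P3 → Z-6 (d²=5460305.00)
P4 → Z-15 (d²=16704208.00)
P5 → Z-15 (d²=4465609.00)
P6 → Z-6 (d²=3561065.00)
P7 → Z-14 (d²=7146640.00)

Z-9, Z-19, Z-6, Z-15, Z-15, Z-6, Z-14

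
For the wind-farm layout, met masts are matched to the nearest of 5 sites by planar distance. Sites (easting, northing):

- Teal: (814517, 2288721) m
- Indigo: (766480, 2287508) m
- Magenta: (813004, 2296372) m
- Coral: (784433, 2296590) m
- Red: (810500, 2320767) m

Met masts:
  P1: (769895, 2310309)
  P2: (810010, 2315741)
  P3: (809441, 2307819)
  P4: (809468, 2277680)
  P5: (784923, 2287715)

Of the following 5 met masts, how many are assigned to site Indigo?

P1 → Coral
P2 → Red
P3 → Magenta
P4 → Teal
P5 → Coral
0 of the 5 go to Indigo.

0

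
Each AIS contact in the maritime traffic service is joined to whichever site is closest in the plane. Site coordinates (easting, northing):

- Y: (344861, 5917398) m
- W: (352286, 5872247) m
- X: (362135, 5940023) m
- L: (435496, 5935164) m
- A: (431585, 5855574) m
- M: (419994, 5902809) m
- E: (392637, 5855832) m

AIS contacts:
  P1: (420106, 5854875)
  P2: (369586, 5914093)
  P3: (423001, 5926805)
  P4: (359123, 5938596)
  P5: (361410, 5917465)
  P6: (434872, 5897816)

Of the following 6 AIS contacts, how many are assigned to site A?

P1 → A
P2 → Y
P3 → L
P4 → X
P5 → Y
P6 → M
1 of the 6 goes to A.

1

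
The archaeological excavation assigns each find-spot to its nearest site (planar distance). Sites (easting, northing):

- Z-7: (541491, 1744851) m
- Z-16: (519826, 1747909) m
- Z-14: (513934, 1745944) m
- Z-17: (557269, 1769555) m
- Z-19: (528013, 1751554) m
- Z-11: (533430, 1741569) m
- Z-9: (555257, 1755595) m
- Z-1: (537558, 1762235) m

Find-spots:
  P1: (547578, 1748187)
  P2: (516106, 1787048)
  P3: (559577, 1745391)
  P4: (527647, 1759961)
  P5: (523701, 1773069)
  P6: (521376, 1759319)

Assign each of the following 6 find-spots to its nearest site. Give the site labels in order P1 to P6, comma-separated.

Z-7, Z-1, Z-9, Z-19, Z-1, Z-19

P1 → Z-7 (d²=48180465.00)
P2 → Z-1 (d²=1075873273.00)
P3 → Z-9 (d²=122784016.00)
P4 → Z-19 (d²=70811605.00)
P5 → Z-1 (d²=309392005.00)
P6 → Z-19 (d²=104344994.00)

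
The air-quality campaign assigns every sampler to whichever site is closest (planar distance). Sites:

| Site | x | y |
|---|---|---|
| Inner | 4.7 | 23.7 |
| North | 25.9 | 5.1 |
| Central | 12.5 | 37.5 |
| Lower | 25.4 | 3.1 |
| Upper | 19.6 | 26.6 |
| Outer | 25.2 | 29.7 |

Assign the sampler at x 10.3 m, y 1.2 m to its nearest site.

Lower

Squared distances to each site:
Inner: 537.610; North: 258.570; Central: 1322.530; Lower: 231.620; Upper: 731.650; Outer: 1034.260.
Minimum at Lower.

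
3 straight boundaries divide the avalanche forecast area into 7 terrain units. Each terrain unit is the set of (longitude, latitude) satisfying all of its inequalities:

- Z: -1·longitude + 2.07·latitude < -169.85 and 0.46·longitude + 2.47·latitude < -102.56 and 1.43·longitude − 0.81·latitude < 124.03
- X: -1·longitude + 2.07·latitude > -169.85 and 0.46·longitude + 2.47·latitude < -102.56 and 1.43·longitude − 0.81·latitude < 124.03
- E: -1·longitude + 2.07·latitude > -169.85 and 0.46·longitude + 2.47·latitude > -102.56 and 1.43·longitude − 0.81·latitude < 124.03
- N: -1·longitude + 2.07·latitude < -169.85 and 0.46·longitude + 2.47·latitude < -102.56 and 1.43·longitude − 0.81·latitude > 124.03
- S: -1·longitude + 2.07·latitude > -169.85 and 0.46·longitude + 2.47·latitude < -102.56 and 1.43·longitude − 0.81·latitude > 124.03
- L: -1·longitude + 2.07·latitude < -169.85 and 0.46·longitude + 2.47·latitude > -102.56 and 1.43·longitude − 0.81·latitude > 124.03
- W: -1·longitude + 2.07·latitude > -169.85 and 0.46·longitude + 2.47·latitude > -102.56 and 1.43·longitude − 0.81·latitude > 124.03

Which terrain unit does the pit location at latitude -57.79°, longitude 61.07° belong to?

N

-1·61.07 + 2.07·-57.79 = -180.695, which is < -169.85
0.46·61.07 + 2.47·-57.79 = -114.649, which is < -102.56
1.43·61.07 − 0.81·-57.79 = 134.140, which is > 124.03
This sign pattern matches N.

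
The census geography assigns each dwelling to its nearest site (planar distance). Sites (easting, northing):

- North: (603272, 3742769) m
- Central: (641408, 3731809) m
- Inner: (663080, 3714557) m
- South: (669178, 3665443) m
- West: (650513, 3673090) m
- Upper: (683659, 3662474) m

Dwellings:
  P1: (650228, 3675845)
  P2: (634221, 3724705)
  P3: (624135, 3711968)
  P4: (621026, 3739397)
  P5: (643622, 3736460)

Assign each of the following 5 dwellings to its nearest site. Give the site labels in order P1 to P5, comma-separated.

P1 → West (d²=7671250.00)
P2 → Central (d²=102119785.00)
P3 → Central (d²=692021810.00)
P4 → North (d²=326574900.00)
P5 → Central (d²=26533597.00)

West, Central, Central, North, Central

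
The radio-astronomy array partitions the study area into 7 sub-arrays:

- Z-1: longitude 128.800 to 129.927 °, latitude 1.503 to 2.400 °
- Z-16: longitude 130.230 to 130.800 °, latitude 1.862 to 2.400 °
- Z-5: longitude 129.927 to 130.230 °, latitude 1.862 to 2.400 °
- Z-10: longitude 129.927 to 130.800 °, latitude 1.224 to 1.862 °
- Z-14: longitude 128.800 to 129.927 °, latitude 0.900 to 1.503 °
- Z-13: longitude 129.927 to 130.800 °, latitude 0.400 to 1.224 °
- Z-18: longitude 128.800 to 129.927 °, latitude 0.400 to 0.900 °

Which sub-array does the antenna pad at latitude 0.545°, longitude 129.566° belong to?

The point has longitude = 129.566 and latitude = 0.545.
Only Z-18 satisfies 128.800 ≤ longitude ≤ 129.927 and 0.400 ≤ latitude ≤ 0.900.

Z-18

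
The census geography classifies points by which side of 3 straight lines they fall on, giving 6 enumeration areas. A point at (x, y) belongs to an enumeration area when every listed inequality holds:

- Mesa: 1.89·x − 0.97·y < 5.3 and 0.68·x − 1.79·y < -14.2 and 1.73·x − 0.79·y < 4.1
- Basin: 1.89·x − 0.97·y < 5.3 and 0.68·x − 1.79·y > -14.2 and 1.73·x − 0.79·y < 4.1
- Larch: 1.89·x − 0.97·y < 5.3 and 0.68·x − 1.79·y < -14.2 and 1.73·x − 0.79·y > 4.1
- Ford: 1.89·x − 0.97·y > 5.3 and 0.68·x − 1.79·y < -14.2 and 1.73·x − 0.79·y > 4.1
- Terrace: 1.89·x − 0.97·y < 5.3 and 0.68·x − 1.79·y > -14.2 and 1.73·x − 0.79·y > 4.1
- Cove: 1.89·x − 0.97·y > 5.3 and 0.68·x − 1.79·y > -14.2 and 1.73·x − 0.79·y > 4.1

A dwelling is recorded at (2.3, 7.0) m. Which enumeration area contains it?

1.89·2.3 − 0.97·7.0 = -2.443, which is < 5.3
0.68·2.3 − 1.79·7.0 = -10.966, which is > -14.2
1.73·2.3 − 0.79·7.0 = -1.551, which is < 4.1
This sign pattern matches Basin.

Basin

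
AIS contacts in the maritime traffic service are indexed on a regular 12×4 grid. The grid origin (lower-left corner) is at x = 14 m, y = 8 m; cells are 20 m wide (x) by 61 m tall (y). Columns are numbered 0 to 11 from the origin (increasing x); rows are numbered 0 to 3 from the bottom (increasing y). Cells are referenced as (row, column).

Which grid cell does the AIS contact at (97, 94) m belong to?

Column index: ⌊(97 − 14) / 20⌋ = ⌊4.150⌋ = 4
Row offset from origin: ⌊(94 − 8) / 61⌋ = ⌊1.410⌋ = 1 → row 1

(1, 4)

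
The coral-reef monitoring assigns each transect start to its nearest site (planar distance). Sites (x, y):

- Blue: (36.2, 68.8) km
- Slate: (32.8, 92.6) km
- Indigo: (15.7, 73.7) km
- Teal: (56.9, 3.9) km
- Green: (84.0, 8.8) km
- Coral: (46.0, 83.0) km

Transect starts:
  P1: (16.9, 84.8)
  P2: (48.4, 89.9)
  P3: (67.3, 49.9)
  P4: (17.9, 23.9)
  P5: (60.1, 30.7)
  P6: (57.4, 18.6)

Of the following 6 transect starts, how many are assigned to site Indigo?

P1 → Indigo
P2 → Coral
P3 → Blue
P4 → Teal
P5 → Teal
P6 → Teal
1 of the 6 goes to Indigo.

1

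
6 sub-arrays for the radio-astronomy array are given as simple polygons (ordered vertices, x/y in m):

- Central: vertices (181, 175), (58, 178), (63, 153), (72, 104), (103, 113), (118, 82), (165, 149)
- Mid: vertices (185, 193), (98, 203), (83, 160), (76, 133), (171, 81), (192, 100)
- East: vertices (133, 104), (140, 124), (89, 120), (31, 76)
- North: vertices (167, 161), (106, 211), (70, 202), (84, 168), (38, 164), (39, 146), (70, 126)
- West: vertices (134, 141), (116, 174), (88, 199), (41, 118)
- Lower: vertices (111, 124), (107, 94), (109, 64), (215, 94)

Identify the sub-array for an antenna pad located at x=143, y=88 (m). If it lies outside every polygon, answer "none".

Lower

Cast a ray rightward from (143, 88). For each polygon, the edges (by vertex number in listed order) whose endpoints lie on opposite sides of y = 88, where each meets that height, and whether that is right or left of the point:
Central: 5–6 at x≈115.1 (left), 6–7 at x≈122.2 (left) → 0 crossings.
Mid: 4–5 at x≈158.2 (right), 5–6 at x≈178.7 (right) → 2 crossings.
East: 3–4 at x≈46.8 (left), 4–1 at x≈74.7 (left) → 0 crossings.
North: no edge straddles that height → 0 crossings.
West: no edge straddles that height → 0 crossings.
Lower: 2–3 at x≈107.4 (left), 3–4 at x≈193.8 (right) → 1 crossing.
Only Lower has an odd count, so the point is inside Lower.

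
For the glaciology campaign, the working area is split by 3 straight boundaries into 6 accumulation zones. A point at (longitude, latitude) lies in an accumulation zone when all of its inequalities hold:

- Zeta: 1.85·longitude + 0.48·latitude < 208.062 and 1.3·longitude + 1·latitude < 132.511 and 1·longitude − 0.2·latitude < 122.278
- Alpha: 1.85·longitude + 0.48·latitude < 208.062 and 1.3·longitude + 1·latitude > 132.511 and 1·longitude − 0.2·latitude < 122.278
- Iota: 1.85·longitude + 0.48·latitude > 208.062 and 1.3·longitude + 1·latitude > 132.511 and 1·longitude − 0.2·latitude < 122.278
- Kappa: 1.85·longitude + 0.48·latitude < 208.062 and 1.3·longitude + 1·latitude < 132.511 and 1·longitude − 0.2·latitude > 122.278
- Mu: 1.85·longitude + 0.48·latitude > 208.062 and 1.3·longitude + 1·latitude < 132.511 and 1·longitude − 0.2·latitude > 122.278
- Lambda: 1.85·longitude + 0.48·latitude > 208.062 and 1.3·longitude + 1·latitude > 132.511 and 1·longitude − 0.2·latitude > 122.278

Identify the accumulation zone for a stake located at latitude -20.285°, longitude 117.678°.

1.85·117.678 + 0.48·-20.285 = 207.968, which is < 208.062
1.3·117.678 + 1·-20.285 = 132.696, which is > 132.511
1·117.678 − 0.2·-20.285 = 121.735, which is < 122.278
This sign pattern matches Alpha.

Alpha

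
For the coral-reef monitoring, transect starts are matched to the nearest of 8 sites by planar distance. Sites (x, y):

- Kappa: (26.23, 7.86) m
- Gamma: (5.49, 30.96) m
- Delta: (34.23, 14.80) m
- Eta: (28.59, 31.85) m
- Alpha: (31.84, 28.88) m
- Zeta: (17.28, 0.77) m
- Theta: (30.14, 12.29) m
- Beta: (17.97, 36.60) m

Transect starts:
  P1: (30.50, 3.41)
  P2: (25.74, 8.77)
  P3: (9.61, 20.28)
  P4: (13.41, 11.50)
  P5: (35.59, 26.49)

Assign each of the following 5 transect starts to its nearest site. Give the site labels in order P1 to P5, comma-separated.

Kappa, Kappa, Gamma, Zeta, Alpha

P1 → Kappa (d²=38.04)
P2 → Kappa (d²=1.07)
P3 → Gamma (d²=131.04)
P4 → Zeta (d²=130.11)
P5 → Alpha (d²=19.77)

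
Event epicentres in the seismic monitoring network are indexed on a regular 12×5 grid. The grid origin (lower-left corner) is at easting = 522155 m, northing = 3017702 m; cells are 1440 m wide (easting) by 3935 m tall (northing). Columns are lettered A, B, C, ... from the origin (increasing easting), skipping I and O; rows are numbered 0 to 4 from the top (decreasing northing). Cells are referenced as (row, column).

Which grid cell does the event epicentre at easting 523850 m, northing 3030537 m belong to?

(1, B)

Column index: ⌊(523850 − 522155) / 1440⌋ = ⌊1.177⌋ = 1 → column B
Row offset from origin: ⌊(3030537 − 3017702) / 3935⌋ = ⌊3.262⌋ = 3 → row 1 (counted from top)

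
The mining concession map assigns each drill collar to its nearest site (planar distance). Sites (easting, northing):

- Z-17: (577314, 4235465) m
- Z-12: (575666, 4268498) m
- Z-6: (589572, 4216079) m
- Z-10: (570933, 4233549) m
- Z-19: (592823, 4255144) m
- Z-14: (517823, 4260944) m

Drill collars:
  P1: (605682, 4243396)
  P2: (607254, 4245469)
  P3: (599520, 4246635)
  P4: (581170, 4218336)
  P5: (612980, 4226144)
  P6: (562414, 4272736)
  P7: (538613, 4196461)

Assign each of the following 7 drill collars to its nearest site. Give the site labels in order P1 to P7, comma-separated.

Z-19, Z-19, Z-19, Z-6, Z-6, Z-12, Z-10

P1 → Z-19 (d²=303369385.00)
P2 → Z-19 (d²=301859386.00)
P3 → Z-19 (d²=117252890.00)
P4 → Z-6 (d²=75687653.00)
P5 → Z-6 (d²=649238689.00)
P6 → Z-12 (d²=193576148.00)
P7 → Z-10 (d²=2420102144.00)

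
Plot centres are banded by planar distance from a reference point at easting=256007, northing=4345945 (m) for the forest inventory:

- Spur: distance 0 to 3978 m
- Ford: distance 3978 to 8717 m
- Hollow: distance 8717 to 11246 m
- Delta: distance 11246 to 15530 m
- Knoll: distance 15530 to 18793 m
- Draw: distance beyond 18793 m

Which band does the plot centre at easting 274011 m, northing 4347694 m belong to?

Knoll

Distance = √((274011−256007)² + (4347694−4345945)²) = √(324144016.000 + 3059001.000) = 18088.754 m.
15530 ≤ 18088.754 < 18793 → Knoll.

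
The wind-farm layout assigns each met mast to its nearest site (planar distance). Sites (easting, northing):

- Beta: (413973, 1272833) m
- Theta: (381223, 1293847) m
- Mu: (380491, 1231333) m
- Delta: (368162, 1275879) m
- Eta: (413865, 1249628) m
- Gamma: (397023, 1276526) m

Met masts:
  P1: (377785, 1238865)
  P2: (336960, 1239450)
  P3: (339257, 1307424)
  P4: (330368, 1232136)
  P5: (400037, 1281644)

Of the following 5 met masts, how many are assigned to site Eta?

0

P1 → Mu
P2 → Mu
P3 → Delta
P4 → Mu
P5 → Gamma
0 of the 5 go to Eta.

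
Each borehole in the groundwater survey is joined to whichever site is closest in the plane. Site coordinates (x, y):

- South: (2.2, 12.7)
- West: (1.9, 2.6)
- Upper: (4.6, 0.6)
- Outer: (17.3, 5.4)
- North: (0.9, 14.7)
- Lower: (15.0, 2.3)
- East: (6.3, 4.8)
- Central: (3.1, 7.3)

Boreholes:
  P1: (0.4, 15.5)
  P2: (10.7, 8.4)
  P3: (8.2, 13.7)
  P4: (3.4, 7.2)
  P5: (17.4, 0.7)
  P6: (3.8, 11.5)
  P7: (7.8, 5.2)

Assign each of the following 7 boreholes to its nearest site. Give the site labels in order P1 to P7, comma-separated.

North, East, South, Central, Lower, South, East

P1 → North (d²=0.89)
P2 → East (d²=32.32)
P3 → South (d²=37.00)
P4 → Central (d²=0.10)
P5 → Lower (d²=8.32)
P6 → South (d²=4.00)
P7 → East (d²=2.41)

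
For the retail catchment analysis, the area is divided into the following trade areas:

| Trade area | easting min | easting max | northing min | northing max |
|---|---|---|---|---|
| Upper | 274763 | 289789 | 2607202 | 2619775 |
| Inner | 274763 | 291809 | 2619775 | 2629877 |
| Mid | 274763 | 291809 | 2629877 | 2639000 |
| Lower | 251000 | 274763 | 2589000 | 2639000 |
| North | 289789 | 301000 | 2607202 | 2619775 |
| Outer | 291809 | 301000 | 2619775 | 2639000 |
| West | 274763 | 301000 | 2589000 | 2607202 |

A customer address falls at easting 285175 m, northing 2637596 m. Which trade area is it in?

Mid

The point has easting = 285175 and northing = 2637596.
Only Mid satisfies 274763 ≤ easting ≤ 291809 and 2629877 ≤ northing ≤ 2639000.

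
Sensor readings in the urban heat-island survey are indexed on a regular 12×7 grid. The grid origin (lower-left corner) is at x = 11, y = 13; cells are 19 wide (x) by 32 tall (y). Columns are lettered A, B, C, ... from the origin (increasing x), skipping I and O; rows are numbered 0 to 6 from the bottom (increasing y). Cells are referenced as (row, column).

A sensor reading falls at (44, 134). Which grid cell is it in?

(3, B)

Column index: ⌊(44 − 11) / 19⌋ = ⌊1.737⌋ = 1 → column B
Row offset from origin: ⌊(134 − 13) / 32⌋ = ⌊3.781⌋ = 3 → row 3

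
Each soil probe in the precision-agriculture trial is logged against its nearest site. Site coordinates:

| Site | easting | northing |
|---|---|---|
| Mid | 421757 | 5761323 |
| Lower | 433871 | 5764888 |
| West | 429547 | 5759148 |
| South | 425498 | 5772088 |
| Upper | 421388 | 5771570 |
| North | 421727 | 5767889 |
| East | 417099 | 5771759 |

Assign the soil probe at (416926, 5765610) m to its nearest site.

Squared distances to each site:
Mid: 41716930.000; Lower: 287654309.000; West: 201047085.000; South: 115443668.000; Upper: 55431044.000; North: 28243442.000; East: 37840130.000.
Minimum at North.

North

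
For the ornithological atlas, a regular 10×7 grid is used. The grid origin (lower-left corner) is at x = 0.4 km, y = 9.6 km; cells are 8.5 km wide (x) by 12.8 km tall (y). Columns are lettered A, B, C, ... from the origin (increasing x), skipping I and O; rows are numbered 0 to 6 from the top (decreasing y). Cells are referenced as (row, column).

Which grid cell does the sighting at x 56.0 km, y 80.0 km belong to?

(1, G)

Column index: ⌊(56.0 − 0.4) / 8.5⌋ = ⌊6.541⌋ = 6 → column G
Row offset from origin: ⌊(80.0 − 9.6) / 12.8⌋ = ⌊5.500⌋ = 5 → row 1 (counted from top)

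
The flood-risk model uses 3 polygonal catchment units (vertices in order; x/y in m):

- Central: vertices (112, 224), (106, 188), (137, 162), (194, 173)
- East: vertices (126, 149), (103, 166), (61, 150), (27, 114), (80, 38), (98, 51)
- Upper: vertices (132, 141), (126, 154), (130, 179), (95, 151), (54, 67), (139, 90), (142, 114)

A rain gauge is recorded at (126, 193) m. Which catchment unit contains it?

Cast a ray rightward from (126, 193). For each polygon, the edges (by vertex number in listed order) whose endpoints lie on opposite sides of y = 193, where each meets that height, and whether that is right or left of the point:
Central: 1–2 at x≈106.8 (left), 4–1 at x≈161.8 (right) → 1 crossing.
East: no edge straddles that height → 0 crossings.
Upper: no edge straddles that height → 0 crossings.
Only Central has an odd count, so the point is inside Central.

Central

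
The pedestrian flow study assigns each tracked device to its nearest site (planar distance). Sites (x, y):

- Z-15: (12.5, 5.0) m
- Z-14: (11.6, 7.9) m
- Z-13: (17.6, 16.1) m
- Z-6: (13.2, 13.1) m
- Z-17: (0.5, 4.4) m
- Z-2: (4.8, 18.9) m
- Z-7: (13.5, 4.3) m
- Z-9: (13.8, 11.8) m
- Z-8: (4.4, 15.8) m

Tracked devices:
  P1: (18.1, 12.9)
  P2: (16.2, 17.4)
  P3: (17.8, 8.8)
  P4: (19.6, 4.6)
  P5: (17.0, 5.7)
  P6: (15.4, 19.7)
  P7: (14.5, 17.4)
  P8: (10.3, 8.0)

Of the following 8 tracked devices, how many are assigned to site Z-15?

0

P1 → Z-13
P2 → Z-13
P3 → Z-9
P4 → Z-7
P5 → Z-7
P6 → Z-13
P7 → Z-13
P8 → Z-14
0 of the 8 go to Z-15.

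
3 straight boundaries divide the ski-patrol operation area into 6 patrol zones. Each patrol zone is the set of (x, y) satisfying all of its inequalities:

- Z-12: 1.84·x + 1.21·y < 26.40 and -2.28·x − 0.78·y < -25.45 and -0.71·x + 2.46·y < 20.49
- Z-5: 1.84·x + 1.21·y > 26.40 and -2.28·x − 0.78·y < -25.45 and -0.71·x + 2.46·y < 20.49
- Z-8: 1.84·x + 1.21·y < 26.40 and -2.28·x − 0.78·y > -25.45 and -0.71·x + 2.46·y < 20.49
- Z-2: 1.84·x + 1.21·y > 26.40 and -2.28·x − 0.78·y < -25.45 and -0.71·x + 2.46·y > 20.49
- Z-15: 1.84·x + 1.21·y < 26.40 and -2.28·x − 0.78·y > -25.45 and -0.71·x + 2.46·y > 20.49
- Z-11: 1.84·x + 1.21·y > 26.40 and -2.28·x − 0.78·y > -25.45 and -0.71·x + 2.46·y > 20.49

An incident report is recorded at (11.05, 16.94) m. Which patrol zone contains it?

Z-2

1.84·11.05 + 1.21·16.94 = 40.829, which is > 26.40
-2.28·11.05 − 0.78·16.94 = -38.407, which is < -25.45
-0.71·11.05 + 2.46·16.94 = 33.827, which is > 20.49
This sign pattern matches Z-2.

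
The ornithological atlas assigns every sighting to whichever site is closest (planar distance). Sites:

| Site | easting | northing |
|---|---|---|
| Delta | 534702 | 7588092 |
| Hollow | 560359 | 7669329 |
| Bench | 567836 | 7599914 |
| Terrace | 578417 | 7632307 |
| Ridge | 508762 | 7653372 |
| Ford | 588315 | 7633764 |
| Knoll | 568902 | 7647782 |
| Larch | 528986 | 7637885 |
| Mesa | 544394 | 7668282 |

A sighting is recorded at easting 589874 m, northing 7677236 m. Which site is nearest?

Hollow

Squared distances to each site:
Delta: 10990602320.000; Hollow: 933655874.000; Bench: 6464365128.000; Terrace: 2149877890.000; Ridge: 7148647040.000; Ford: 1892245265.000; Knoll: 1307362900.000; Larch: 5255849745.000; Mesa: 2148604516.000.
Minimum at Hollow.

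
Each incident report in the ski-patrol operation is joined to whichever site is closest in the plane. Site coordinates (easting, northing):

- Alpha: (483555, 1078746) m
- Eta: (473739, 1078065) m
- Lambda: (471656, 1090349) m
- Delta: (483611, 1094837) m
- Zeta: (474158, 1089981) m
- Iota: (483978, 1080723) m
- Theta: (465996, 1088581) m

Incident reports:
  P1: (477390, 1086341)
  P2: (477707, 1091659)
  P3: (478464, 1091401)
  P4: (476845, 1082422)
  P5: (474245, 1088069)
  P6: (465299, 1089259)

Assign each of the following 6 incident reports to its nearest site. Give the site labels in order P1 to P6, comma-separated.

Zeta, Zeta, Zeta, Eta, Zeta, Theta

P1 → Zeta (d²=23695424.00)
P2 → Zeta (d²=15411085.00)
P3 → Zeta (d²=20558036.00)
P4 → Eta (d²=28630685.00)
P5 → Zeta (d²=3663313.00)
P6 → Theta (d²=945493.00)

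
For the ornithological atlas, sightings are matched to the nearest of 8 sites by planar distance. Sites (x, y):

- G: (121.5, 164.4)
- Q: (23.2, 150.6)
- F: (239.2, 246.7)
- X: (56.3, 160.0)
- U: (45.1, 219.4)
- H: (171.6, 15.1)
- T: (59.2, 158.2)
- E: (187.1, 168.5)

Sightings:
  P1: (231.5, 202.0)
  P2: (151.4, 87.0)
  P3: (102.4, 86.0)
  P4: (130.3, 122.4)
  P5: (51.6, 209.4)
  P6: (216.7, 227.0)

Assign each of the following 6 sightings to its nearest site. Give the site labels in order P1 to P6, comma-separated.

F, H, G, G, U, F

P1 → F (d²=2057.38)
P2 → H (d²=5577.65)
P3 → G (d²=6511.37)
P4 → G (d²=1841.44)
P5 → U (d²=142.25)
P6 → F (d²=894.34)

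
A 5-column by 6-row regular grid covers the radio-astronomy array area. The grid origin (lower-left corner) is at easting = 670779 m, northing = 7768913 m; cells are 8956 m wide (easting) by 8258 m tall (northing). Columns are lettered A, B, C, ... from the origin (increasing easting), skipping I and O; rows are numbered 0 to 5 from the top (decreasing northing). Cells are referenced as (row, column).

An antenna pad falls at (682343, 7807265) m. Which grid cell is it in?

Column index: ⌊(682343 − 670779) / 8956⌋ = ⌊1.291⌋ = 1 → column B
Row offset from origin: ⌊(7807265 − 7768913) / 8258⌋ = ⌊4.644⌋ = 4 → row 1 (counted from top)

(1, B)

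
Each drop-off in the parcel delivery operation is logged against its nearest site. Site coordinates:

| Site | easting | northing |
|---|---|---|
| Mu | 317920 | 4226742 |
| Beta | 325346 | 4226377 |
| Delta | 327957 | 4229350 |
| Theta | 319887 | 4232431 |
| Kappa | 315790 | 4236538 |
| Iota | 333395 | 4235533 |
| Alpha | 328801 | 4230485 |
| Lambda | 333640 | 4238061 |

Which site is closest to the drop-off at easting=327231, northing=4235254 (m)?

Alpha

Squared distances to each site:
Mu: 159148865.000; Beta: 82354354.000; Delta: 35384292.000; Theta: 61903665.000; Kappa: 132545137.000; Iota: 38072737.000; Alpha: 25208261.000; Lambda: 48954530.000.
Minimum at Alpha.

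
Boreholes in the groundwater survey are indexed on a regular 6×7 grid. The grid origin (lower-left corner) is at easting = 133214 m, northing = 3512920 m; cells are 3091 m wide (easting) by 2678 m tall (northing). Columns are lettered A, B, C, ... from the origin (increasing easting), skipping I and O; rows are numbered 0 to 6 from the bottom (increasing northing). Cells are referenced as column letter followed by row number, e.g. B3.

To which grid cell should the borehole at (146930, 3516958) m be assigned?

Column index: ⌊(146930 − 133214) / 3091⌋ = ⌊4.437⌋ = 4 → column E
Row offset from origin: ⌊(3516958 − 3512920) / 2678⌋ = ⌊1.508⌋ = 1 → row 1

E1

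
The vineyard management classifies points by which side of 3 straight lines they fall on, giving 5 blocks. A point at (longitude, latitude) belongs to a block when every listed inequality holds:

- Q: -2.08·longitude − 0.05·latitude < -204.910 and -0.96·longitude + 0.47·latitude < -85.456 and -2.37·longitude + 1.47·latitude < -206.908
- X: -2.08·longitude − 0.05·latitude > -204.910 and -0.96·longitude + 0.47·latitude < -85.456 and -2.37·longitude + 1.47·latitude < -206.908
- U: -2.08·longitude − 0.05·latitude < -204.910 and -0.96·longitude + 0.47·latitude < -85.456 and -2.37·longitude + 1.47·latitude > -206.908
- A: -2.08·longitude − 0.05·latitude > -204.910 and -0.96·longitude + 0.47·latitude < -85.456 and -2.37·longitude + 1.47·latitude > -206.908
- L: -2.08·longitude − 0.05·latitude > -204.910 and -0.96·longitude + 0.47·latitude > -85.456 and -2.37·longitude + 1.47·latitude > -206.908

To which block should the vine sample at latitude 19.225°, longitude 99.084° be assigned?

U

-2.08·99.084 − 0.05·19.225 = -207.056, which is < -204.910
-0.96·99.084 + 0.47·19.225 = -86.085, which is < -85.456
-2.37·99.084 + 1.47·19.225 = -206.568, which is > -206.908
This sign pattern matches U.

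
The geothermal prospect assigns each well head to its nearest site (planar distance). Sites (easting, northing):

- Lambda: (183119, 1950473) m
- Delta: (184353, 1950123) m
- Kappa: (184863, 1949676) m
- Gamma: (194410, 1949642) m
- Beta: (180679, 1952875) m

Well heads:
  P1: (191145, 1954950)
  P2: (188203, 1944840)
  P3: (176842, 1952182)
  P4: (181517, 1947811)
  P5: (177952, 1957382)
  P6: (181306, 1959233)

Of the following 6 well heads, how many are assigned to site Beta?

3

P1 → Gamma
P2 → Kappa
P3 → Beta
P4 → Lambda
P5 → Beta
P6 → Beta
3 of the 6 go to Beta.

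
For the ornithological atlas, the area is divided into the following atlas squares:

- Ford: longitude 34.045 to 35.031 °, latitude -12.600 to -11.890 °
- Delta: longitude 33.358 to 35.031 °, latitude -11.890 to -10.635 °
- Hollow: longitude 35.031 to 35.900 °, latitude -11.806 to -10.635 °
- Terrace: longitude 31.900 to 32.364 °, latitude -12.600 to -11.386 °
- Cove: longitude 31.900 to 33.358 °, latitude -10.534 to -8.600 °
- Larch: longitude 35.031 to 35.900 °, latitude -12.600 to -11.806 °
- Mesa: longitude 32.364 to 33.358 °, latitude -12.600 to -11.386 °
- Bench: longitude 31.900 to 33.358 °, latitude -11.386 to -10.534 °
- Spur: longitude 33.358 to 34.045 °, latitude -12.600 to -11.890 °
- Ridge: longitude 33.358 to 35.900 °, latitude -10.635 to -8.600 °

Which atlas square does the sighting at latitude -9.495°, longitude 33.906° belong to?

Ridge

The point has longitude = 33.906 and latitude = -9.495.
Only Ridge satisfies 33.358 ≤ longitude ≤ 35.900 and -10.635 ≤ latitude ≤ -8.600.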